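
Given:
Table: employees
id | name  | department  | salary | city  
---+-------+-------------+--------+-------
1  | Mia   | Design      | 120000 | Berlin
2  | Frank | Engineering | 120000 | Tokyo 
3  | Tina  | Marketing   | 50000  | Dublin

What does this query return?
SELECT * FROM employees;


SELECT * returns all 3 rows with all columns

3 rows:
1, Mia, Design, 120000, Berlin
2, Frank, Engineering, 120000, Tokyo
3, Tina, Marketing, 50000, Dublin


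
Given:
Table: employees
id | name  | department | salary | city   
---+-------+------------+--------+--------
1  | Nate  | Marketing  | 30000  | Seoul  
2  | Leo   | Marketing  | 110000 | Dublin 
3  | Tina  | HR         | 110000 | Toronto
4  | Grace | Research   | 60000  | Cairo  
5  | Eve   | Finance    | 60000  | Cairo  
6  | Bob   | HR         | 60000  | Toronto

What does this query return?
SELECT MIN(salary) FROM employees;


Salaries: 30000, 110000, 110000, 60000, 60000, 60000
MIN = 30000

30000


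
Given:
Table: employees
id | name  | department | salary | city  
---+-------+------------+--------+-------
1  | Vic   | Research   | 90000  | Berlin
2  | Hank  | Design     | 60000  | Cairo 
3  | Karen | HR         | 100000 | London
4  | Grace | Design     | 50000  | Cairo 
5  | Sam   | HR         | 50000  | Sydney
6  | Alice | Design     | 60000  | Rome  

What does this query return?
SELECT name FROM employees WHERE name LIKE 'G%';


LIKE 'G%' matches names starting with 'G'
Matching: 1

1 rows:
Grace


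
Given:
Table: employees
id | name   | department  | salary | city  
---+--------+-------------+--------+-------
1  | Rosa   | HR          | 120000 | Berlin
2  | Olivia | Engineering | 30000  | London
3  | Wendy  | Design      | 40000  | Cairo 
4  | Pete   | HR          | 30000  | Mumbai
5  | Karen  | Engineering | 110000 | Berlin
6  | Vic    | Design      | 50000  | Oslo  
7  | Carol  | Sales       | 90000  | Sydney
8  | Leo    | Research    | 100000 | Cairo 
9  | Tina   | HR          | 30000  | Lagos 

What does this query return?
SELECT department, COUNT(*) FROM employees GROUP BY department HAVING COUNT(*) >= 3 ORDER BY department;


Groups with count >= 3:
  HR: 3 -> PASS
  Design: 2 -> filtered out
  Engineering: 2 -> filtered out
  Research: 1 -> filtered out
  Sales: 1 -> filtered out


1 groups:
HR, 3


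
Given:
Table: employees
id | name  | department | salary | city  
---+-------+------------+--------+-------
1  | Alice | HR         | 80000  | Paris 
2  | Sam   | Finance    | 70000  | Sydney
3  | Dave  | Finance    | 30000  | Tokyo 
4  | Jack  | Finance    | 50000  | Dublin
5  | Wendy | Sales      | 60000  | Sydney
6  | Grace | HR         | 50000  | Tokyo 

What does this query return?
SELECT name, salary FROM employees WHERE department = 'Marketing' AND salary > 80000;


Filtering: department = 'Marketing' AND salary > 80000
Matching: 0 rows

Empty result set (0 rows)


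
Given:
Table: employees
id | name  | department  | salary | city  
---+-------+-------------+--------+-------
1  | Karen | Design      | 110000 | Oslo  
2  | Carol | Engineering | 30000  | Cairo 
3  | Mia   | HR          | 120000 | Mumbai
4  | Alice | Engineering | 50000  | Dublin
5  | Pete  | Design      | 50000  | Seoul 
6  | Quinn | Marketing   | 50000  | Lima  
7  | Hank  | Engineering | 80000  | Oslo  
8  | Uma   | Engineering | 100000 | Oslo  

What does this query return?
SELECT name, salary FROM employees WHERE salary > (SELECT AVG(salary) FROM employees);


Subquery: AVG(salary) = 73750.0
Filtering: salary > 73750.0
  Karen (110000) -> MATCH
  Mia (120000) -> MATCH
  Hank (80000) -> MATCH
  Uma (100000) -> MATCH


4 rows:
Karen, 110000
Mia, 120000
Hank, 80000
Uma, 100000


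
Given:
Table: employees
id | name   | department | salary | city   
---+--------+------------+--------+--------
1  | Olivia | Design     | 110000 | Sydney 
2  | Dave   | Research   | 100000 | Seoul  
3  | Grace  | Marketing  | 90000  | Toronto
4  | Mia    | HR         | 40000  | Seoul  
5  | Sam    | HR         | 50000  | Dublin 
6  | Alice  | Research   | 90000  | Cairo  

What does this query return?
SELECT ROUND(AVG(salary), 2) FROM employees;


SUM(salary) = 480000
COUNT = 6
ROUND(AVG, 2) = ROUND(480000 / 6, 2) = 80000.0

80000.0


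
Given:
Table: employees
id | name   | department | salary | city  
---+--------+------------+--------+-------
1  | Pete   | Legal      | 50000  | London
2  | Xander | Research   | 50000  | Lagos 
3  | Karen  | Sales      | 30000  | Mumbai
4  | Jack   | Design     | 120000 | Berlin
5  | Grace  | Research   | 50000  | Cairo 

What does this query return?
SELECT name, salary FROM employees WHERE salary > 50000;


Filtering: salary > 50000
Matching: 1 rows

1 rows:
Jack, 120000


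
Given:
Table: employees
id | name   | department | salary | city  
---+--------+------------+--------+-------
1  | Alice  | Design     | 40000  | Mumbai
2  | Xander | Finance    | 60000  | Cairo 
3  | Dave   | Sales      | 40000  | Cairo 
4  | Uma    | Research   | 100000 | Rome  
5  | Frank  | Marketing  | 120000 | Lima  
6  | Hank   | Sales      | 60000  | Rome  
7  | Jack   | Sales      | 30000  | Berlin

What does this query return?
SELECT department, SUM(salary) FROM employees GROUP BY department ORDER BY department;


Summing salary within each department:
  Design: 40000 = 40000
  Finance: 60000 = 60000
  Marketing: 120000 = 120000
  Research: 100000 = 100000
  Sales: 40000 + 60000 + 30000 = 130000


5 groups:
Design, 40000
Finance, 60000
Marketing, 120000
Research, 100000
Sales, 130000


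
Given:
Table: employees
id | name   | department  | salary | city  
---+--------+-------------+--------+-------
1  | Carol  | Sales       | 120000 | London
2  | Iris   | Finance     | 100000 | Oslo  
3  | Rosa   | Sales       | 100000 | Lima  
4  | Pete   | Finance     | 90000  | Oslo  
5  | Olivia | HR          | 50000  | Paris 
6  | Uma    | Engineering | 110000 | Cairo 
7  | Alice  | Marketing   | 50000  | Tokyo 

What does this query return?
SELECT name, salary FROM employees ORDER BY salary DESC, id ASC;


Sorting by salary DESC, then id ASC for ties

7 rows:
Carol, 120000
Uma, 110000
Iris, 100000
Rosa, 100000
Pete, 90000
Olivia, 50000
Alice, 50000


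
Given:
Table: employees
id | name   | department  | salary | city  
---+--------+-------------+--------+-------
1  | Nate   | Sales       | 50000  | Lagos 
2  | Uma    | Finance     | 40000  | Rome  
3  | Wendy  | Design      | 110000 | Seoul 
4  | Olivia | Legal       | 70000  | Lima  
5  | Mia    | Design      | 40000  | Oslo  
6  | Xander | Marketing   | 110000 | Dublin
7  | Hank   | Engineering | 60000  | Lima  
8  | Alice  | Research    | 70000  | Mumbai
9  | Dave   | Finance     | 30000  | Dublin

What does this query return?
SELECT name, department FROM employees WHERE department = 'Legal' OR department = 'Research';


Filtering: department = 'Legal' OR 'Research'
Matching: 2 rows

2 rows:
Olivia, Legal
Alice, Research


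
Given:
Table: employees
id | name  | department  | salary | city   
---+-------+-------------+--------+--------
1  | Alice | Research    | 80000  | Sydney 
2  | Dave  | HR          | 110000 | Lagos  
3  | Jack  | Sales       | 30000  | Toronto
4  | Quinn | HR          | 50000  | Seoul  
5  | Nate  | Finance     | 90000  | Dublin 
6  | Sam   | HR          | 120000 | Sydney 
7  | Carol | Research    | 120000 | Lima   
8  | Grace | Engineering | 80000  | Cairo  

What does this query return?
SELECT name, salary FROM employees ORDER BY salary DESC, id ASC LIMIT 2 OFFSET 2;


Sort by salary DESC (id ASC tiebreak), then skip 2 and take 2
Rows 3 through 4

2 rows:
Dave, 110000
Nate, 90000


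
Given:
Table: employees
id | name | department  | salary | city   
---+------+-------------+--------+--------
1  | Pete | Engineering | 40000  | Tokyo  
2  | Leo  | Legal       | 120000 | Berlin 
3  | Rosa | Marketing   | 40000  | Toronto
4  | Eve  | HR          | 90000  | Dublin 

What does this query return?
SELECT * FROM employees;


SELECT * returns all 4 rows with all columns

4 rows:
1, Pete, Engineering, 40000, Tokyo
2, Leo, Legal, 120000, Berlin
3, Rosa, Marketing, 40000, Toronto
4, Eve, HR, 90000, Dublin


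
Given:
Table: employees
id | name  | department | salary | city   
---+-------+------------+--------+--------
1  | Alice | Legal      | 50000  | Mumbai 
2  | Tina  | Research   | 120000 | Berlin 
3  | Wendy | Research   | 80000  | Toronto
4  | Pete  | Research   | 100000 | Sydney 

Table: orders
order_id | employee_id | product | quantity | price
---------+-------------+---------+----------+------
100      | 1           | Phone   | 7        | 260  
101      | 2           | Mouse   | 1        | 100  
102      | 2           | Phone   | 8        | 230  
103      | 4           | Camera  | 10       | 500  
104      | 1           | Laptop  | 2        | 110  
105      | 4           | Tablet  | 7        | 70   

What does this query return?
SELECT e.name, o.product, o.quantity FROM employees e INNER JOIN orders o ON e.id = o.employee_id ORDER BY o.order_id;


Joining employees.id = orders.employee_id:
  employee Alice (id=1) -> order Phone
  employee Tina (id=2) -> order Mouse
  employee Tina (id=2) -> order Phone
  employee Pete (id=4) -> order Camera
  employee Alice (id=1) -> order Laptop
  employee Pete (id=4) -> order Tablet


6 rows:
Alice, Phone, 7
Tina, Mouse, 1
Tina, Phone, 8
Pete, Camera, 10
Alice, Laptop, 2
Pete, Tablet, 7


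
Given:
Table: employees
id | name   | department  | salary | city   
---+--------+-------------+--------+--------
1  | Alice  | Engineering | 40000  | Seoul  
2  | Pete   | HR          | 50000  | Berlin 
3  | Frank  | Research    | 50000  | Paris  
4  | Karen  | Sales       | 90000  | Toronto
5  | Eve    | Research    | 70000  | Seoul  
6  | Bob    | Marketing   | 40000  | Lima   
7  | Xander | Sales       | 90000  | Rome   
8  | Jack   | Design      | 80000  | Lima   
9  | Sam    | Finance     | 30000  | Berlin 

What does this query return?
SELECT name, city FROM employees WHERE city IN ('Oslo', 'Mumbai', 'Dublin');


Filtering: city IN ('Oslo', 'Mumbai', 'Dublin')
Matching: 0 rows

Empty result set (0 rows)


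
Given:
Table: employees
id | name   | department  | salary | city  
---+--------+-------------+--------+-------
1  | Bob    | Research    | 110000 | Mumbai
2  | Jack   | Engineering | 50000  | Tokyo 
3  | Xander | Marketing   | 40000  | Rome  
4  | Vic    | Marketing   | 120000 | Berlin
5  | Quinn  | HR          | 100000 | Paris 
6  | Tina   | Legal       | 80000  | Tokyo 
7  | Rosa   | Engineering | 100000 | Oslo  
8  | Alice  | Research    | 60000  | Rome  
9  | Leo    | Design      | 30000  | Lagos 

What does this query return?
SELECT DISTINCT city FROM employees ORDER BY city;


All 'city' values (row order): Mumbai, Tokyo, Rome, Berlin, Paris, Tokyo, Oslo, Rome, Lagos
Removing duplicates leaves 7 unique value(s).

7 values:
Berlin
Lagos
Mumbai
Oslo
Paris
Rome
Tokyo


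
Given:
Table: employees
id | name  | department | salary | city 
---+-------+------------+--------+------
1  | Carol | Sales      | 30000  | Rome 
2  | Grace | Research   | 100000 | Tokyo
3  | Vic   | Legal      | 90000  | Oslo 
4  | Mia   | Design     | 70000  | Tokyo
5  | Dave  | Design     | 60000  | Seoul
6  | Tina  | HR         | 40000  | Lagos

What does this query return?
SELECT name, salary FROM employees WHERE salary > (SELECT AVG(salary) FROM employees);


Subquery: AVG(salary) = 65000.0
Filtering: salary > 65000.0
  Grace (100000) -> MATCH
  Vic (90000) -> MATCH
  Mia (70000) -> MATCH


3 rows:
Grace, 100000
Vic, 90000
Mia, 70000


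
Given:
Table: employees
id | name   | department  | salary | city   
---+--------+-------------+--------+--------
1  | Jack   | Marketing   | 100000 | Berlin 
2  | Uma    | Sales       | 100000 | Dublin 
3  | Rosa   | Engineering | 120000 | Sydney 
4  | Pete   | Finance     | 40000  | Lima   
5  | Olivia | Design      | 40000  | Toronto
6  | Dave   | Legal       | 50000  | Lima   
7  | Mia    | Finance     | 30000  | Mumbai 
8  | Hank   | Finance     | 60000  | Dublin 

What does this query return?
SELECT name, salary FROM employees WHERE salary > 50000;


Filtering: salary > 50000
Matching: 4 rows

4 rows:
Jack, 100000
Uma, 100000
Rosa, 120000
Hank, 60000


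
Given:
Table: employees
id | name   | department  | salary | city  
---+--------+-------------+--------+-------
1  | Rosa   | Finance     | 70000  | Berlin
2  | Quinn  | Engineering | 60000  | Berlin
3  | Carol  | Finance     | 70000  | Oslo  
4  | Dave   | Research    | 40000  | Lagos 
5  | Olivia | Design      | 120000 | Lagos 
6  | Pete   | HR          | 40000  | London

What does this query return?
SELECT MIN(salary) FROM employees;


Salaries: 70000, 60000, 70000, 40000, 120000, 40000
MIN = 40000

40000


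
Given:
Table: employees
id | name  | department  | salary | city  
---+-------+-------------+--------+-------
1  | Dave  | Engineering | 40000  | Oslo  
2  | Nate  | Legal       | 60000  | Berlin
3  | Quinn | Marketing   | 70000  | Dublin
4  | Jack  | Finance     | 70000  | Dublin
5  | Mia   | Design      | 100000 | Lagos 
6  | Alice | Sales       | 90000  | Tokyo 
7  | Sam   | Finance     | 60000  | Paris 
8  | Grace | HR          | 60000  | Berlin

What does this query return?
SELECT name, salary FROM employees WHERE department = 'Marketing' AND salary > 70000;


Filtering: department = 'Marketing' AND salary > 70000
Matching: 0 rows

Empty result set (0 rows)


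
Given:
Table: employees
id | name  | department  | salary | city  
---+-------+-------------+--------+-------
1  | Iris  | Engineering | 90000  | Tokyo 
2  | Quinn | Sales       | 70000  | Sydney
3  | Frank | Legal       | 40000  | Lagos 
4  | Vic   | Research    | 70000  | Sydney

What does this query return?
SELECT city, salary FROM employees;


Projecting columns: city, salary

4 rows:
Tokyo, 90000
Sydney, 70000
Lagos, 40000
Sydney, 70000


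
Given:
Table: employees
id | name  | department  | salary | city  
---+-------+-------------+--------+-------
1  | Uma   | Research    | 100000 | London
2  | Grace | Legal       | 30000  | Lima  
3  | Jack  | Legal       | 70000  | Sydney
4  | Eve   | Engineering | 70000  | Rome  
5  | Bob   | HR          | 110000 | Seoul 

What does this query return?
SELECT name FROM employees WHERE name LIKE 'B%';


LIKE 'B%' matches names starting with 'B'
Matching: 1

1 rows:
Bob


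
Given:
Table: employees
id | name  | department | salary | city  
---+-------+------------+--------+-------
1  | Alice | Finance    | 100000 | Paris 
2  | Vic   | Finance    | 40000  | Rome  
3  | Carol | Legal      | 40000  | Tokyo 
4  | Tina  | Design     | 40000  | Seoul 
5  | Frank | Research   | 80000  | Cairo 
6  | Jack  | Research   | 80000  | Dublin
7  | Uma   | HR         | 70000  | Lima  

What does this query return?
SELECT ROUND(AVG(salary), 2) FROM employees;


SUM(salary) = 450000
COUNT = 7
ROUND(AVG, 2) = ROUND(450000 / 7, 2) = 64285.71

64285.71


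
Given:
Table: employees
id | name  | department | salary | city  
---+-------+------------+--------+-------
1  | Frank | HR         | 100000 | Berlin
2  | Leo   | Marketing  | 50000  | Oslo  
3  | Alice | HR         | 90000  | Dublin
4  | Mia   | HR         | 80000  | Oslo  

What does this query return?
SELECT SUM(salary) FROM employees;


SUM(salary) = 100000 + 50000 + 90000 + 80000 = 320000

320000


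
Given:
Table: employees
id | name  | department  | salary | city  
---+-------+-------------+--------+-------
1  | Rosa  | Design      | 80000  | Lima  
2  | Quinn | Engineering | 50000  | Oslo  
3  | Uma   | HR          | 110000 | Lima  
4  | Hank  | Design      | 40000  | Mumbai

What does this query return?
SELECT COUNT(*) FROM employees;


COUNT(*) counts all rows

4


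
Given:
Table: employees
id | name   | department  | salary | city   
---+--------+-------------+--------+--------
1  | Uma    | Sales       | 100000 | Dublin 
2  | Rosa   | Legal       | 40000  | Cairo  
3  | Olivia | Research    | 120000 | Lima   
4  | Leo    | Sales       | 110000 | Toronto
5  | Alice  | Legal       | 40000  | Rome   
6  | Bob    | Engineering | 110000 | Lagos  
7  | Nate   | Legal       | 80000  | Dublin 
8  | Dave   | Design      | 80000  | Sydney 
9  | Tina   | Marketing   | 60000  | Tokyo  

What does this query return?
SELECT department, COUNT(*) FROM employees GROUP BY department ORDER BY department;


Assigning each row to its department group:
  Uma -> Sales
  Rosa -> Legal
  Olivia -> Research
  Leo -> Sales
  Alice -> Legal
  Bob -> Engineering
  Nate -> Legal
  Dave -> Design
  Tina -> Marketing


6 groups:
Design, 1
Engineering, 1
Legal, 3
Marketing, 1
Research, 1
Sales, 2


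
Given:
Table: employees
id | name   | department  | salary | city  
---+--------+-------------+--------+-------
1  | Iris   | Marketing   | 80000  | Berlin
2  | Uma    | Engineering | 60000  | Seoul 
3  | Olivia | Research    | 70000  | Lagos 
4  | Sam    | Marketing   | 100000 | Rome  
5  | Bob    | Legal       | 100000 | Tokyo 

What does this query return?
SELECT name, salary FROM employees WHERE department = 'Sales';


Filtering: department = 'Sales'
Matching rows: 0

Empty result set (0 rows)


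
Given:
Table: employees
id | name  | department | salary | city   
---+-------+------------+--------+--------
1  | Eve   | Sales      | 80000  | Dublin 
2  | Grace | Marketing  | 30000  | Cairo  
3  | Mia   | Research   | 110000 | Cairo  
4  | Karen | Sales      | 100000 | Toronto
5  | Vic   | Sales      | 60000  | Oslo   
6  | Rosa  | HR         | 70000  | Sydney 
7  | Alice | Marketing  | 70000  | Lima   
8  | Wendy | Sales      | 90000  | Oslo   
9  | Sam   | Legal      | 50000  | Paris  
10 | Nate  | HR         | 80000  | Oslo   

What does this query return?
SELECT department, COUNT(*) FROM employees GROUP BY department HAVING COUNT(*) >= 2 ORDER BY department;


Groups with count >= 2:
  HR: 2 -> PASS
  Marketing: 2 -> PASS
  Sales: 4 -> PASS
  Legal: 1 -> filtered out
  Research: 1 -> filtered out


3 groups:
HR, 2
Marketing, 2
Sales, 4


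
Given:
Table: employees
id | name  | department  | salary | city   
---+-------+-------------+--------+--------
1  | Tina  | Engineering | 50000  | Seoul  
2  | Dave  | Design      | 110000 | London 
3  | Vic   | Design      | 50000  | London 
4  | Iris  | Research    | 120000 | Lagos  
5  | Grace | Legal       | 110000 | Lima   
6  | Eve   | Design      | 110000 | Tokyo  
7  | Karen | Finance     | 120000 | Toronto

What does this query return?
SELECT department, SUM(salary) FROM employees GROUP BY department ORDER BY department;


Summing salary within each department:
  Design: 110000 + 50000 + 110000 = 270000
  Engineering: 50000 = 50000
  Finance: 120000 = 120000
  Legal: 110000 = 110000
  Research: 120000 = 120000


5 groups:
Design, 270000
Engineering, 50000
Finance, 120000
Legal, 110000
Research, 120000


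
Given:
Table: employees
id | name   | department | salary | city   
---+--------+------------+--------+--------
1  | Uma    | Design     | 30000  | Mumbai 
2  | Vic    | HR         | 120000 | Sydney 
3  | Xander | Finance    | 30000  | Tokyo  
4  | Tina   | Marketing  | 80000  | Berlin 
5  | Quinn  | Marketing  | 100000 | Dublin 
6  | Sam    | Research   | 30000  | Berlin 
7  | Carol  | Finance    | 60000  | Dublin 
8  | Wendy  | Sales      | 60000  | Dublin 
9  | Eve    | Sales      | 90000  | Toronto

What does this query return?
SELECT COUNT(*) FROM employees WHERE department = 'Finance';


Counting rows where department = 'Finance'
  Xander -> MATCH
  Carol -> MATCH


2


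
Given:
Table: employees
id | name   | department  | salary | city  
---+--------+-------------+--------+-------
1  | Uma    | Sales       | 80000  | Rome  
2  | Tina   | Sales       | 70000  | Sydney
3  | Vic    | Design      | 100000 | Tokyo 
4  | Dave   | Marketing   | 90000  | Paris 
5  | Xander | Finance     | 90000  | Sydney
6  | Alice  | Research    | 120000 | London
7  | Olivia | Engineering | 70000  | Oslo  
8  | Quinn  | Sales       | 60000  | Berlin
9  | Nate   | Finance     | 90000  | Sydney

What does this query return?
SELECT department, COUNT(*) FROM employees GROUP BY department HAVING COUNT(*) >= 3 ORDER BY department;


Groups with count >= 3:
  Sales: 3 -> PASS
  Design: 1 -> filtered out
  Engineering: 1 -> filtered out
  Finance: 2 -> filtered out
  Marketing: 1 -> filtered out
  Research: 1 -> filtered out


1 groups:
Sales, 3


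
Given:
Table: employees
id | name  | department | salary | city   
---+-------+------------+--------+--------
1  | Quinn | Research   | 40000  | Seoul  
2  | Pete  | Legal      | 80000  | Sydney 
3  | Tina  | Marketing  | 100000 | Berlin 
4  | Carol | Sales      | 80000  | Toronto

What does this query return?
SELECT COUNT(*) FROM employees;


COUNT(*) counts all rows

4


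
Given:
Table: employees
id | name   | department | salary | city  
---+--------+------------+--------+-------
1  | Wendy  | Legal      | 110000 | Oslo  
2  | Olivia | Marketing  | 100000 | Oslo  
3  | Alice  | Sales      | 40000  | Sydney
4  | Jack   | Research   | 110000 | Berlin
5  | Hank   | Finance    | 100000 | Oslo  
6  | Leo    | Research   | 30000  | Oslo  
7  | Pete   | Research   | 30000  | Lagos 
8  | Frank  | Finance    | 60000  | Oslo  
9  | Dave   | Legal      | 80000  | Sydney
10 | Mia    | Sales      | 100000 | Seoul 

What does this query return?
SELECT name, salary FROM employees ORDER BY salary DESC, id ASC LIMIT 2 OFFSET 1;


Sort by salary DESC (id ASC tiebreak), then skip 1 and take 2
Rows 2 through 3

2 rows:
Jack, 110000
Olivia, 100000


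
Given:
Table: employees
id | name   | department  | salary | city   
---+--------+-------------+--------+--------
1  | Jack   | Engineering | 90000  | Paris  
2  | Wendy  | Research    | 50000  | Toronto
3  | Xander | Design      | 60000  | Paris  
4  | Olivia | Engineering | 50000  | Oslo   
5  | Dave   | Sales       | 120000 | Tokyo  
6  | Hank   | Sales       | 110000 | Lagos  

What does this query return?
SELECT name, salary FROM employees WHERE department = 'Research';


Filtering: department = 'Research'
Matching rows: 1

1 rows:
Wendy, 50000


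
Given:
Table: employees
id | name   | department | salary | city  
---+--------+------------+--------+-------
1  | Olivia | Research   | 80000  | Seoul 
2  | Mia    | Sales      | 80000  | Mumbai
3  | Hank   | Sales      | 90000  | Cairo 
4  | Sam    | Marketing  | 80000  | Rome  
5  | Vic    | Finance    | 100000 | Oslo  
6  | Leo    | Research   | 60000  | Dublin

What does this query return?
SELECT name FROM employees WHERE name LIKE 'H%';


LIKE 'H%' matches names starting with 'H'
Matching: 1

1 rows:
Hank


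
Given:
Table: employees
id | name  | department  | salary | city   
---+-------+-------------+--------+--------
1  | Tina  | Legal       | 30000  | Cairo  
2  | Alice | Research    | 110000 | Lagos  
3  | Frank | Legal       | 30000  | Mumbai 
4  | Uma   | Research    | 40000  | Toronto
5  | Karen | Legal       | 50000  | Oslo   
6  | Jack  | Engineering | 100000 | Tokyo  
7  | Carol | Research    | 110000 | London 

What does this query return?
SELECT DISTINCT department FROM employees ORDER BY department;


All 'department' values (row order): Legal, Research, Legal, Research, Legal, Engineering, Research
Removing duplicates leaves 3 unique value(s).

3 values:
Engineering
Legal
Research


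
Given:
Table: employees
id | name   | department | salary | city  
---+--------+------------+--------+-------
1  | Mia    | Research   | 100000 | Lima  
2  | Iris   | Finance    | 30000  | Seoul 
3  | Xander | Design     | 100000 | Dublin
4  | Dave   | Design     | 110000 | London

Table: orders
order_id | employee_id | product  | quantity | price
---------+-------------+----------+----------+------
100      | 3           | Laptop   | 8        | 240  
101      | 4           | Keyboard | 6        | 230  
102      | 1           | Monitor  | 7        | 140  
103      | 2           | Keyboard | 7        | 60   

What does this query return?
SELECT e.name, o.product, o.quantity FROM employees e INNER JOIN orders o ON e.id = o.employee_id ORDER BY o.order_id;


Joining employees.id = orders.employee_id:
  employee Xander (id=3) -> order Laptop
  employee Dave (id=4) -> order Keyboard
  employee Mia (id=1) -> order Monitor
  employee Iris (id=2) -> order Keyboard


4 rows:
Xander, Laptop, 8
Dave, Keyboard, 6
Mia, Monitor, 7
Iris, Keyboard, 7


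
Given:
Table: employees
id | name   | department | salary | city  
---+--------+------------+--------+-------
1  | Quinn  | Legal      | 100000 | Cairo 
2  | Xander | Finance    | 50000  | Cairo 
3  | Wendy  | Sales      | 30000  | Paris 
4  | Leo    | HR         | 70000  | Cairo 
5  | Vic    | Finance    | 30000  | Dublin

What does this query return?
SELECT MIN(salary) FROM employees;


Salaries: 100000, 50000, 30000, 70000, 30000
MIN = 30000

30000


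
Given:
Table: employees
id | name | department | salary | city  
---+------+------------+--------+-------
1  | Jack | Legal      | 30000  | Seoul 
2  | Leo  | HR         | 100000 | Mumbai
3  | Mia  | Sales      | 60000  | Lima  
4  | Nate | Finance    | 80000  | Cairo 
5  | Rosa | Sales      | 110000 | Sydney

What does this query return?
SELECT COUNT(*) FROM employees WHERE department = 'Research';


Counting rows where department = 'Research'


0


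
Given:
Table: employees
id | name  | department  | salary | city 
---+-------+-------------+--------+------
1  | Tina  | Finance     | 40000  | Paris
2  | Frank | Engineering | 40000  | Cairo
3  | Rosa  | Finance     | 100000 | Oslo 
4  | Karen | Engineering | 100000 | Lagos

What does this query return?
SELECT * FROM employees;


SELECT * returns all 4 rows with all columns

4 rows:
1, Tina, Finance, 40000, Paris
2, Frank, Engineering, 40000, Cairo
3, Rosa, Finance, 100000, Oslo
4, Karen, Engineering, 100000, Lagos


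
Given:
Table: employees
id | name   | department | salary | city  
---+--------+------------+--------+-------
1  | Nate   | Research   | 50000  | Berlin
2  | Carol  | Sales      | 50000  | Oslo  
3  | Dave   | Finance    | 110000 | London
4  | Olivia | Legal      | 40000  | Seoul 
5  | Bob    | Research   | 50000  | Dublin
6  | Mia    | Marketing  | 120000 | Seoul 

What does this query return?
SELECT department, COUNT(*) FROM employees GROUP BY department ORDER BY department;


Assigning each row to its department group:
  Nate -> Research
  Carol -> Sales
  Dave -> Finance
  Olivia -> Legal
  Bob -> Research
  Mia -> Marketing


5 groups:
Finance, 1
Legal, 1
Marketing, 1
Research, 2
Sales, 1


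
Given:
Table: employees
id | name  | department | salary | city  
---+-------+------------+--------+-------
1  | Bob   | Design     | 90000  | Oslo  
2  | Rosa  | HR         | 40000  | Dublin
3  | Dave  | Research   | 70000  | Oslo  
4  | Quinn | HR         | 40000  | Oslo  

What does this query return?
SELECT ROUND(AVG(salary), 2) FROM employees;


SUM(salary) = 240000
COUNT = 4
ROUND(AVG, 2) = ROUND(240000 / 4, 2) = 60000.0

60000.0


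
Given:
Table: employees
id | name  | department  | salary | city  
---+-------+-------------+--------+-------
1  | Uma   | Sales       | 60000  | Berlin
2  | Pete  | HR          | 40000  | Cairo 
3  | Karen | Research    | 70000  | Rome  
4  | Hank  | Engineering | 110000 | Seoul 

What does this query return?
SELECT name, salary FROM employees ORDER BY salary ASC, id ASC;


Sorting by salary ASC, then id ASC for ties

4 rows:
Pete, 40000
Uma, 60000
Karen, 70000
Hank, 110000


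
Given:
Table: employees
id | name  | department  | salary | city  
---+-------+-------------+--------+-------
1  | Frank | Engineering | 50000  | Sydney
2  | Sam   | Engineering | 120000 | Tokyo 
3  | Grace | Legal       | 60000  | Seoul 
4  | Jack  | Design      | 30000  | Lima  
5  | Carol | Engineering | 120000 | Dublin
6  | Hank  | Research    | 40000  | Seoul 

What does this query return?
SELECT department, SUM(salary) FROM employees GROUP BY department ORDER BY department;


Summing salary within each department:
  Design: 30000 = 30000
  Engineering: 50000 + 120000 + 120000 = 290000
  Legal: 60000 = 60000
  Research: 40000 = 40000


4 groups:
Design, 30000
Engineering, 290000
Legal, 60000
Research, 40000


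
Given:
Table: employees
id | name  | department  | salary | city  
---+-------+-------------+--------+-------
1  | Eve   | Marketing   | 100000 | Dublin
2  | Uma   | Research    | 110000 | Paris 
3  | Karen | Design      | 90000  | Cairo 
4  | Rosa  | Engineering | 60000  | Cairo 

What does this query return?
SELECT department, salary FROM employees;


Projecting columns: department, salary

4 rows:
Marketing, 100000
Research, 110000
Design, 90000
Engineering, 60000


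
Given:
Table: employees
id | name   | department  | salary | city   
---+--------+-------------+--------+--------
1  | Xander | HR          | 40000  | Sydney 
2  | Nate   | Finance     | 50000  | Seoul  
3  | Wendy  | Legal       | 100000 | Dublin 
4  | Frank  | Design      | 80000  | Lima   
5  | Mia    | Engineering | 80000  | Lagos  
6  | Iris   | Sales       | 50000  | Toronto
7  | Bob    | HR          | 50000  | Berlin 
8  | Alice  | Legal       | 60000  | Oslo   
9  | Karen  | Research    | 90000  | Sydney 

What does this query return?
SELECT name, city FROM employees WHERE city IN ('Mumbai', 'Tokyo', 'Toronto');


Filtering: city IN ('Mumbai', 'Tokyo', 'Toronto')
Matching: 1 rows

1 rows:
Iris, Toronto


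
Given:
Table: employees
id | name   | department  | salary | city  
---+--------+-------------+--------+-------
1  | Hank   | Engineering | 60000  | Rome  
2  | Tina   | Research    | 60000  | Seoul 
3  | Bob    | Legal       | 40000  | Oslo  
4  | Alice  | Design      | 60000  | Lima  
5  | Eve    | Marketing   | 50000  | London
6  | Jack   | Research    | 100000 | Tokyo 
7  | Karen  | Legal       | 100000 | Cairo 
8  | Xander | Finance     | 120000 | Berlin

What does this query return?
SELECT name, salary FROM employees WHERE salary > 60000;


Filtering: salary > 60000
Matching: 3 rows

3 rows:
Jack, 100000
Karen, 100000
Xander, 120000


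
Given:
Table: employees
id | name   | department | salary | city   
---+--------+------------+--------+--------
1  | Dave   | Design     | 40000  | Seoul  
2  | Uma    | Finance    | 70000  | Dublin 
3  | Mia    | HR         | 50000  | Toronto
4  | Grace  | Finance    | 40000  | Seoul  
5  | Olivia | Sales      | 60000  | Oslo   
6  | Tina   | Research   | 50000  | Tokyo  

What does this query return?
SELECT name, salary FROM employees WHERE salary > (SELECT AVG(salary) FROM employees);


Subquery: AVG(salary) = 51666.67
Filtering: salary > 51666.67
  Uma (70000) -> MATCH
  Olivia (60000) -> MATCH


2 rows:
Uma, 70000
Olivia, 60000


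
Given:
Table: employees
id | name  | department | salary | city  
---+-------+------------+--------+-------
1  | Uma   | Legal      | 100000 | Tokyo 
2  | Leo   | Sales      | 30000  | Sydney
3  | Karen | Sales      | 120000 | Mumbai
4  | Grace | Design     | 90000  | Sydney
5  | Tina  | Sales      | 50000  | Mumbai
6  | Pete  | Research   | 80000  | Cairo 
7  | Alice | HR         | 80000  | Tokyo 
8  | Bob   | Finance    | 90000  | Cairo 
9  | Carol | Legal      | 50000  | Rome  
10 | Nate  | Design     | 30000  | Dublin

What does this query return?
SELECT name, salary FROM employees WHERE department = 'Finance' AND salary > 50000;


Filtering: department = 'Finance' AND salary > 50000
Matching: 1 rows

1 rows:
Bob, 90000


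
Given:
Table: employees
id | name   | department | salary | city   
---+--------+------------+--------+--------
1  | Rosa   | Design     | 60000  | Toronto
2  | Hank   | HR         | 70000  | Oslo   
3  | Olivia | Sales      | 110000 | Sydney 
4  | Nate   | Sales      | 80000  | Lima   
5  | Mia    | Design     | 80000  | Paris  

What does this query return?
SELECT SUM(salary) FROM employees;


SUM(salary) = 60000 + 70000 + 110000 + 80000 + 80000 = 400000

400000


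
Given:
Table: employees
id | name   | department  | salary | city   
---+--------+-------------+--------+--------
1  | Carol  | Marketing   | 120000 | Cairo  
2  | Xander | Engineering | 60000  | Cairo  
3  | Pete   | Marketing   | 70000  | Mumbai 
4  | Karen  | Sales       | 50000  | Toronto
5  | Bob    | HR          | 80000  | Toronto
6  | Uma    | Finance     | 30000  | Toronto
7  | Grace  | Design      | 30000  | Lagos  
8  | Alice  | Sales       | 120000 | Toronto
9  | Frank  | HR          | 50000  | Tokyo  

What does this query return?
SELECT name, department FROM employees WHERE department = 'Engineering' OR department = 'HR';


Filtering: department = 'Engineering' OR 'HR'
Matching: 3 rows

3 rows:
Xander, Engineering
Bob, HR
Frank, HR


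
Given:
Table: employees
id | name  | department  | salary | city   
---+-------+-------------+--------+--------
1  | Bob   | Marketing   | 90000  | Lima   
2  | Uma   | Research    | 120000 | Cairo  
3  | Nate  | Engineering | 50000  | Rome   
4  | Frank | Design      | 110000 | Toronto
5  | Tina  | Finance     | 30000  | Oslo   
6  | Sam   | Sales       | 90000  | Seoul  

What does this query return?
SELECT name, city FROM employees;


Projecting columns: name, city

6 rows:
Bob, Lima
Uma, Cairo
Nate, Rome
Frank, Toronto
Tina, Oslo
Sam, Seoul


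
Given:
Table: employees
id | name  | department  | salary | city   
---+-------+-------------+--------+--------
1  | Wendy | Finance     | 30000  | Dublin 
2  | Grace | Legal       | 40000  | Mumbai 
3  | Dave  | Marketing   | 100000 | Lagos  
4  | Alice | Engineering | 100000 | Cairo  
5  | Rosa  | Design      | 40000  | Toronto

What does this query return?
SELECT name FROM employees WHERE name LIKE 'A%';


LIKE 'A%' matches names starting with 'A'
Matching: 1

1 rows:
Alice


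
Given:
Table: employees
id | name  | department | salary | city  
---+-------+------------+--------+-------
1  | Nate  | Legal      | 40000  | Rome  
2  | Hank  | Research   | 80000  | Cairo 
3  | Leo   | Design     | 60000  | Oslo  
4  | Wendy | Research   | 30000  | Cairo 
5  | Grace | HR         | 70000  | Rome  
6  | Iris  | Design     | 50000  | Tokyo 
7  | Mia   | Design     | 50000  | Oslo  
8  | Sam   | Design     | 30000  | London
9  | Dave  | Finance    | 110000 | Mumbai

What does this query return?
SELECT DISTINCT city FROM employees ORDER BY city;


All 'city' values (row order): Rome, Cairo, Oslo, Cairo, Rome, Tokyo, Oslo, London, Mumbai
Removing duplicates leaves 6 unique value(s).

6 values:
Cairo
London
Mumbai
Oslo
Rome
Tokyo


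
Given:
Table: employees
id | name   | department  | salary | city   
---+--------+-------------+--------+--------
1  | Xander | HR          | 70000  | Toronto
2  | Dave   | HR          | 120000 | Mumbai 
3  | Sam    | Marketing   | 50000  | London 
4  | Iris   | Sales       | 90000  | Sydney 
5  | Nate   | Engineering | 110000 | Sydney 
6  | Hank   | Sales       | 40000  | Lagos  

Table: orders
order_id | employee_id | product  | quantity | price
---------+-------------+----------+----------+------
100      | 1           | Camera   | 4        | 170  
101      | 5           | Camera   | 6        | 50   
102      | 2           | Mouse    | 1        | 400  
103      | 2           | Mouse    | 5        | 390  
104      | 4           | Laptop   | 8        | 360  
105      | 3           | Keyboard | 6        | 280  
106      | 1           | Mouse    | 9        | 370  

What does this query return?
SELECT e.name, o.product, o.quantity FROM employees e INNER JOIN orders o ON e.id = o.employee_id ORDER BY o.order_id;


Joining employees.id = orders.employee_id:
  employee Xander (id=1) -> order Camera
  employee Nate (id=5) -> order Camera
  employee Dave (id=2) -> order Mouse
  employee Dave (id=2) -> order Mouse
  employee Iris (id=4) -> order Laptop
  employee Sam (id=3) -> order Keyboard
  employee Xander (id=1) -> order Mouse


7 rows:
Xander, Camera, 4
Nate, Camera, 6
Dave, Mouse, 1
Dave, Mouse, 5
Iris, Laptop, 8
Sam, Keyboard, 6
Xander, Mouse, 9


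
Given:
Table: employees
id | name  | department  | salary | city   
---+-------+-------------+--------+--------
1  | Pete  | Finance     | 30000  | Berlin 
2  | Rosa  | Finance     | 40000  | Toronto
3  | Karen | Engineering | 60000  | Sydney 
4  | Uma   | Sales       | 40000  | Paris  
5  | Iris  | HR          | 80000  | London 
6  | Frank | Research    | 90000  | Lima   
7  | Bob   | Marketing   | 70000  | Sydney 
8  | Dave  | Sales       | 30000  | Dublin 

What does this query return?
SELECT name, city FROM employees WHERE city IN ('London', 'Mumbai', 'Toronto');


Filtering: city IN ('London', 'Mumbai', 'Toronto')
Matching: 2 rows

2 rows:
Rosa, Toronto
Iris, London


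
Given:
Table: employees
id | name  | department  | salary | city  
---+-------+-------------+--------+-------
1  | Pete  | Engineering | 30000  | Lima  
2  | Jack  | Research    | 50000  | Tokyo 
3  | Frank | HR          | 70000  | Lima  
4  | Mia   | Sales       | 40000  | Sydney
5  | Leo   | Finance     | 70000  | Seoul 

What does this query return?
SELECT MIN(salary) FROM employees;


Salaries: 30000, 50000, 70000, 40000, 70000
MIN = 30000

30000


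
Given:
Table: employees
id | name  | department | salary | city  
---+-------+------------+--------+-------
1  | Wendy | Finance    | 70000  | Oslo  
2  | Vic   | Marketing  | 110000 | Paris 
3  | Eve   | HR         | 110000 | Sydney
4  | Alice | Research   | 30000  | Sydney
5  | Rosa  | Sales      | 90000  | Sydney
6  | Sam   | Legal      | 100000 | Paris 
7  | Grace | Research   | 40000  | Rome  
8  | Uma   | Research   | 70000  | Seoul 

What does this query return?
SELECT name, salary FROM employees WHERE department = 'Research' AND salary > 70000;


Filtering: department = 'Research' AND salary > 70000
Matching: 0 rows

Empty result set (0 rows)


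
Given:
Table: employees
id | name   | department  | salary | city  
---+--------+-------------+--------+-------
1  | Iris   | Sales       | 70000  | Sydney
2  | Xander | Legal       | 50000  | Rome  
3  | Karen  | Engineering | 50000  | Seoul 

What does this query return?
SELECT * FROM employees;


SELECT * returns all 3 rows with all columns

3 rows:
1, Iris, Sales, 70000, Sydney
2, Xander, Legal, 50000, Rome
3, Karen, Engineering, 50000, Seoul


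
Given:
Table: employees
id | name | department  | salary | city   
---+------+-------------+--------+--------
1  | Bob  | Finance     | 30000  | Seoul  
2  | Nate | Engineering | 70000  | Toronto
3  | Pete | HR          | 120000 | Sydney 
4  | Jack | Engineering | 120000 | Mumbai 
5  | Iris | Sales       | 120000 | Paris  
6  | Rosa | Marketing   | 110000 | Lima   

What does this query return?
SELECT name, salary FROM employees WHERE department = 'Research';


Filtering: department = 'Research'
Matching rows: 0

Empty result set (0 rows)


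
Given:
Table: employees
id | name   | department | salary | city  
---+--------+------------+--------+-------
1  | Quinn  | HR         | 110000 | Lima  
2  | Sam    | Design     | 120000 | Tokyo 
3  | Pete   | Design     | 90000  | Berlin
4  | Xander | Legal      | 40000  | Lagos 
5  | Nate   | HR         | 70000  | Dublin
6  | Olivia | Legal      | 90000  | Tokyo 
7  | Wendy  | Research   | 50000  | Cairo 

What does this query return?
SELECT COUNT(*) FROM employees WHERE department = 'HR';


Counting rows where department = 'HR'
  Quinn -> MATCH
  Nate -> MATCH


2


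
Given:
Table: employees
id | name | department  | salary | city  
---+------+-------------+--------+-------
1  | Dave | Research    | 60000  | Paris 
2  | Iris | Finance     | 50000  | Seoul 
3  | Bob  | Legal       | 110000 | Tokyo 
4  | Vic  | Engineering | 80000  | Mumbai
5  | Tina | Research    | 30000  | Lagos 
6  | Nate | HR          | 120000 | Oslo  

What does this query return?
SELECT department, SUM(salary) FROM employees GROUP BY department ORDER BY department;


Summing salary within each department:
  Engineering: 80000 = 80000
  Finance: 50000 = 50000
  HR: 120000 = 120000
  Legal: 110000 = 110000
  Research: 60000 + 30000 = 90000


5 groups:
Engineering, 80000
Finance, 50000
HR, 120000
Legal, 110000
Research, 90000


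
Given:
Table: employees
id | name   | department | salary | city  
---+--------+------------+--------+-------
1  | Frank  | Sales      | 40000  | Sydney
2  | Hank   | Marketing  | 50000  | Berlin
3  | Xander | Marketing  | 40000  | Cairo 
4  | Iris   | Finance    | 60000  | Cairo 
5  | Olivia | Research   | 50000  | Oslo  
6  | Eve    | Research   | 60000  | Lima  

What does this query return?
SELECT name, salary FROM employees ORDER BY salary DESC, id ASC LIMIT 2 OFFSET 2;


Sort by salary DESC (id ASC tiebreak), then skip 2 and take 2
Rows 3 through 4

2 rows:
Hank, 50000
Olivia, 50000
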